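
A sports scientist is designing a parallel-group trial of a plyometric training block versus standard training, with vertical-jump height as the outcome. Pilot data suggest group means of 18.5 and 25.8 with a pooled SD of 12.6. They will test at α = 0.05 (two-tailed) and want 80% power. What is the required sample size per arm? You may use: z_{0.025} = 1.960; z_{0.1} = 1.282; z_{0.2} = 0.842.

n = 47 per group

Cohen's d = |M₁ − M₂| / SD_pooled = |18.5 − 25.8| / 12.6 = 7.3 / 12.6 = 0.579.
For two independent groups with equal n: n = 2·((z_{α/2} + z_β) / d)².
z_{α/2} + z_β = 1.960 + 0.842 = 2.802.
n = 2 × (2.802 / 0.579)² = 2 × 4.839² = 2 × 23.42 = 46.8.
Round up to the next whole participant.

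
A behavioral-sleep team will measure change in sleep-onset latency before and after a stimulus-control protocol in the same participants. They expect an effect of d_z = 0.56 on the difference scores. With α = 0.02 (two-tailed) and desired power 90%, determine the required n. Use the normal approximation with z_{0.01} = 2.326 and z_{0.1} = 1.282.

n = 42 pairs

For a paired (one-sample on differences) test: n = ((z_{α/2} + z_β) / d)².
z_{α/2} + z_β = 2.326 + 1.282 = 3.608.
n = (3.608 / 0.56)² = 6.443² = 41.51.
Round up.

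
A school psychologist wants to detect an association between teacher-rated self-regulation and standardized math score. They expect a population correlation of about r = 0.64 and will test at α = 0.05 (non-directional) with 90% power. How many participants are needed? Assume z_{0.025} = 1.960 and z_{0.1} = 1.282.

Fisher's z: C = ½·ln((1+r)/(1−r)) = ½·ln(4.5556) = 0.7582.
n = ((z_{α/2} + z_β)/C)² + 3.
(1.960 + 1.282) / 0.7582 = 3.242 / 0.7582 = 4.276.
n = 4.276² + 3 = 18.28 + 3 = 21.3.
Round up.

n = 22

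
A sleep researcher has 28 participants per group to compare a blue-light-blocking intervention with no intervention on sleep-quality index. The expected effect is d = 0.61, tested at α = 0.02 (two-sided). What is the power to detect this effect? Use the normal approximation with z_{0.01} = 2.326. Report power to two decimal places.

For two equal groups, power = Φ(d·√(n/2) − z_{α/2}).
d·√(n/2) = 0.61 × √(28/2) = 0.61 × 3.742 = 2.282.
z_β = 2.282 − 2.326 = -0.044.
Power = Φ(-0.044) = 0.483.

power ≈ 0.48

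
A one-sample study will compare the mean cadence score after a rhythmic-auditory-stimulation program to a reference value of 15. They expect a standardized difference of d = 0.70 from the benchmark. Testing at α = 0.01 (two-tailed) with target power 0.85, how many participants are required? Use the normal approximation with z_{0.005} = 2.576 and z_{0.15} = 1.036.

For a one-sample test: n = ((z_{α/2} + z_β) / d)².
z_{α/2} + z_β = 2.576 + 1.036 = 3.612.
n = (3.612 / 0.70)² = 5.160² = 26.63.
Round up.

n = 27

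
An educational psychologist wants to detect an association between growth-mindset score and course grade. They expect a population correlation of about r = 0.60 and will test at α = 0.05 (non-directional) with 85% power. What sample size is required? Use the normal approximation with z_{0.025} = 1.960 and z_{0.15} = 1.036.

Fisher's z: C = ½·ln((1+r)/(1−r)) = ½·ln(4.0000) = 0.6931.
n = ((z_{α/2} + z_β)/C)² + 3.
(1.960 + 1.036) / 0.6931 = 2.996 / 0.6931 = 4.323.
n = 4.323² + 3 = 18.68 + 3 = 21.7.
Round up.

n = 22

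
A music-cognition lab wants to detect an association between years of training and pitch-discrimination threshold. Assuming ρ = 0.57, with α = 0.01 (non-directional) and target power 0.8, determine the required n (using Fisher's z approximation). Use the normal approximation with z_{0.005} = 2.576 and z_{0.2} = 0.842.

Fisher's z: C = ½·ln((1+r)/(1−r)) = ½·ln(3.6512) = 0.6475.
n = ((z_{α/2} + z_β)/C)² + 3.
(2.576 + 0.842) / 0.6475 = 3.418 / 0.6475 = 5.279.
n = 5.279² + 3 = 27.87 + 3 = 30.9.
Round up.

n = 31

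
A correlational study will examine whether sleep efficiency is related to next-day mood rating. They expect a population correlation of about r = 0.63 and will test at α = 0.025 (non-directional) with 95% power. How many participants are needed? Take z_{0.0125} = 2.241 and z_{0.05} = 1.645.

n = 31

Fisher's z: C = ½·ln((1+r)/(1−r)) = ½·ln(4.4054) = 0.7414.
n = ((z_{α/2} + z_β)/C)² + 3.
(2.241 + 1.645) / 0.7414 = 3.886 / 0.7414 = 5.241.
n = 5.241² + 3 = 27.47 + 3 = 30.5.
Round up.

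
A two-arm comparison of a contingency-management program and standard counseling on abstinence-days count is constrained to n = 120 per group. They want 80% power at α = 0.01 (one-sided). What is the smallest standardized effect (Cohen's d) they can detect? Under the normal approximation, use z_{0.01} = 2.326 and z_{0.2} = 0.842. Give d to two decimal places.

For two independent groups of n = 120 each: d_min = (z_{α} + z_β)·√(2/n).
z-sum = 2.326 + 0.842 = 3.168.
d_min = 3.168 × √(2/120) = 3.168 × 0.1291 = 0.409.

d_min ≈ 0.41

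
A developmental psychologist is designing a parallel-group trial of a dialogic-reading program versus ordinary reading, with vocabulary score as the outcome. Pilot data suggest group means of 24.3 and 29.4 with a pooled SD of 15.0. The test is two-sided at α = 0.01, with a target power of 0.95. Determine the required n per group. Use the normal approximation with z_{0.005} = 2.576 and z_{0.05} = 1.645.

Cohen's d = |M₁ − M₂| / SD_pooled = |24.3 − 29.4| / 15.0 = 5.1 / 15.0 = 0.340.
For two independent groups with equal n: n = 2·((z_{α/2} + z_β) / d)².
z_{α/2} + z_β = 2.576 + 1.645 = 4.221.
n = 2 × (4.221 / 0.340)² = 2 × 12.415² = 2 × 154.12 = 308.2.
Round up to the next whole participant.

n = 309 per group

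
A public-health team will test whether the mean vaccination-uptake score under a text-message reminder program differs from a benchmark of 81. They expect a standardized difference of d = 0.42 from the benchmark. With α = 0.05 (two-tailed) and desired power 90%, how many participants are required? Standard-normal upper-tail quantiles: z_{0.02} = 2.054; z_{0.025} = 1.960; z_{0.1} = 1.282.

n = 60

For a one-sample test: n = ((z_{α/2} + z_β) / d)².
z_{α/2} + z_β = 1.960 + 1.282 = 3.242.
n = (3.242 / 0.42)² = 7.719² = 59.58.
Round up.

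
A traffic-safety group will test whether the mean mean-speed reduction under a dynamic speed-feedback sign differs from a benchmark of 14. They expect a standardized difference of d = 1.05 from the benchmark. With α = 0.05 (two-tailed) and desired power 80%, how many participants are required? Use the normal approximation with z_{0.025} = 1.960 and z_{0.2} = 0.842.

n = 8

For a one-sample test: n = ((z_{α/2} + z_β) / d)².
z_{α/2} + z_β = 1.960 + 0.842 = 2.802.
n = (2.802 / 1.05)² = 2.669² = 7.12.
Round up.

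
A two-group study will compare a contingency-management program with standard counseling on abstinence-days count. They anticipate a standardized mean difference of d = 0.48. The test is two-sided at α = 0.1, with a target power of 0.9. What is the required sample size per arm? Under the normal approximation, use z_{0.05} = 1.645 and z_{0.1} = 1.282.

For two independent groups with equal n: n = 2·((z_{α/2} + z_β) / d)².
z_{α/2} + z_β = 1.645 + 1.282 = 2.927.
n = 2 × (2.927 / 0.48)² = 2 × 6.098² = 2 × 37.18 = 74.4.
Round up to the next whole participant.

n = 75 per group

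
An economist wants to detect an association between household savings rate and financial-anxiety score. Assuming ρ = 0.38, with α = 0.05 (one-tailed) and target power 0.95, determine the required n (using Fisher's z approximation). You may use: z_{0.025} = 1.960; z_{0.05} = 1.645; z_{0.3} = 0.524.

n = 71

Fisher's z: C = ½·ln((1+r)/(1−r)) = ½·ln(2.2258) = 0.4001.
n = ((z_{α} + z_β)/C)² + 3.
(1.645 + 1.645) / 0.4001 = 3.290 / 0.4001 = 8.223.
n = 8.223² + 3 = 67.62 + 3 = 70.6.
Round up.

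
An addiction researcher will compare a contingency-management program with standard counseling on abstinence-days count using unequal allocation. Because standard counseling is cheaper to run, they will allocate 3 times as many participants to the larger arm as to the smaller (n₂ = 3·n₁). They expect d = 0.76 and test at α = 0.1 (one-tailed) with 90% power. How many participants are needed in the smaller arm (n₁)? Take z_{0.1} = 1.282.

With allocation ratio k = n₂/n₁ = 3, Var(x̄₁−x̄₂) = σ²(1/n₁ + 1/(k·n₁)) = σ²·(k+1)/(k·n₁).
So n₁ = (1 + 1/k)·((z_{α} + z_β)/d)² = 1.333 × (2.564/0.76)².
n₁ = 1.333 × 11.38 = 15.2.
Round up: n₁ = 16, giving n₂ = 3 × 16 = 48.

n₁ = 16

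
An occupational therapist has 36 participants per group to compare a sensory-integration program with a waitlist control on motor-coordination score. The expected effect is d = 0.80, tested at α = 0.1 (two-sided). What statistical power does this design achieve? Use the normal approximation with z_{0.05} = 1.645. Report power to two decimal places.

power ≈ 0.96

For two equal groups, power = Φ(d·√(n/2) − z_{α/2}).
d·√(n/2) = 0.80 × √(36/2) = 0.80 × 4.243 = 3.394.
z_β = 3.394 − 1.645 = 1.749.
Power = Φ(1.749) = 0.960.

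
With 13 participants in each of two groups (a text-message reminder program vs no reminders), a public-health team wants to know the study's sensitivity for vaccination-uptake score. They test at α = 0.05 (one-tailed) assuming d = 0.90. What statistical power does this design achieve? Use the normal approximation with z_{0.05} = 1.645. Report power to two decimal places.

For two equal groups, power = Φ(d·√(n/2) − z_{α}).
d·√(n/2) = 0.90 × √(13/2) = 0.90 × 2.550 = 2.295.
z_β = 2.295 − 1.645 = 0.650.
Power = Φ(0.650) = 0.742.

power ≈ 0.74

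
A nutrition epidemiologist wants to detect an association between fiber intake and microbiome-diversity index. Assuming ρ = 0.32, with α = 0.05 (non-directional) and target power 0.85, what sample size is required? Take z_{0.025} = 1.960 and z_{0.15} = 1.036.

Fisher's z: C = ½·ln((1+r)/(1−r)) = ½·ln(1.9412) = 0.3316.
n = ((z_{α/2} + z_β)/C)² + 3.
(1.960 + 1.036) / 0.3316 = 2.996 / 0.3316 = 9.035.
n = 9.035² + 3 = 81.63 + 3 = 84.6.
Round up.

n = 85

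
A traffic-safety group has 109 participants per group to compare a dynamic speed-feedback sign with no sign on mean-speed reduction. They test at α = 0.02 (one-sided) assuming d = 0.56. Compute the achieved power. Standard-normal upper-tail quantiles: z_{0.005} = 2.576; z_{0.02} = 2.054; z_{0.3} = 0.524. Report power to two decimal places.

For two equal groups, power = Φ(d·√(n/2) − z_{α}).
d·√(n/2) = 0.56 × √(109/2) = 0.56 × 7.382 = 4.134.
z_β = 4.134 − 2.054 = 2.080.
Power = Φ(2.080) = 0.981.

power ≈ 0.98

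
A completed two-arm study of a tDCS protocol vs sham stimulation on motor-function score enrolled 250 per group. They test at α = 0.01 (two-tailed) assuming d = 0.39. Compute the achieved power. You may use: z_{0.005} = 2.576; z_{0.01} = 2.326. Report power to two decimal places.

For two equal groups, power = Φ(d·√(n/2) − z_{α/2}).
d·√(n/2) = 0.39 × √(250/2) = 0.39 × 11.180 = 4.360.
z_β = 4.360 − 2.576 = 1.784.
Power = Φ(1.784) = 0.963.

power ≈ 0.96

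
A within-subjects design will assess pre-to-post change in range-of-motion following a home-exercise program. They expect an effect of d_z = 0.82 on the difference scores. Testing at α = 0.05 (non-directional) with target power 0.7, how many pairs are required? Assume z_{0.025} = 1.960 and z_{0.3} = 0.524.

n = 10 pairs

For a paired (one-sample on differences) test: n = ((z_{α/2} + z_β) / d)².
z_{α/2} + z_β = 1.960 + 0.524 = 2.484.
n = (2.484 / 0.82)² = 3.029² = 9.18.
Round up.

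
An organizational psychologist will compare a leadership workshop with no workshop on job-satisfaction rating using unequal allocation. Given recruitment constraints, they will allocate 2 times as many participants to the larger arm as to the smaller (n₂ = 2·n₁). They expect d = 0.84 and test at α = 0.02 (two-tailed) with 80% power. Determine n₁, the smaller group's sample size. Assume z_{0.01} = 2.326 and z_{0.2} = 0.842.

With allocation ratio k = n₂/n₁ = 2, Var(x̄₁−x̄₂) = σ²(1/n₁ + 1/(k·n₁)) = σ²·(k+1)/(k·n₁).
So n₁ = (1 + 1/k)·((z_{α/2} + z_β)/d)² = 1.500 × (3.168/0.84)².
n₁ = 1.500 × 14.22 = 21.3.
Round up: n₁ = 22, giving n₂ = 2 × 22 = 44.

n₁ = 22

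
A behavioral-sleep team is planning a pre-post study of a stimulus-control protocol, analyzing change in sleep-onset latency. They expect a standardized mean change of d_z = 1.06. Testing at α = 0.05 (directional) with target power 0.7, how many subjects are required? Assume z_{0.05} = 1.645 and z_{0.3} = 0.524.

For a paired (one-sample on differences) test: n = ((z_{α} + z_β) / d)².
z_{α} + z_β = 1.645 + 0.524 = 2.169.
n = (2.169 / 1.06)² = 2.046² = 4.19.
Round up.

n = 5 pairs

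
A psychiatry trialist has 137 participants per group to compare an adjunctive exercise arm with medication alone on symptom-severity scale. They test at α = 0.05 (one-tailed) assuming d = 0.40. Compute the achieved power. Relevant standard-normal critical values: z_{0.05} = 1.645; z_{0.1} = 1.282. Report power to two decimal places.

For two equal groups, power = Φ(d·√(n/2) − z_{α}).
d·√(n/2) = 0.40 × √(137/2) = 0.40 × 8.276 = 3.311.
z_β = 3.311 − 1.645 = 1.666.
Power = Φ(1.666) = 0.952.

power ≈ 0.95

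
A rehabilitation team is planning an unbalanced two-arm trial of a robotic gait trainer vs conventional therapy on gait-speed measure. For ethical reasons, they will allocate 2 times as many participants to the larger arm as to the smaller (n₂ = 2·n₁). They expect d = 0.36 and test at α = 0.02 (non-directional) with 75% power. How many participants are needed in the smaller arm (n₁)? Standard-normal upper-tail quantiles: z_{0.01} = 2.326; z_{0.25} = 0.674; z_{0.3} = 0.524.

n₁ = 105

With allocation ratio k = n₂/n₁ = 2, Var(x̄₁−x̄₂) = σ²(1/n₁ + 1/(k·n₁)) = σ²·(k+1)/(k·n₁).
So n₁ = (1 + 1/k)·((z_{α/2} + z_β)/d)² = 1.500 × (3.000/0.36)².
n₁ = 1.500 × 69.44 = 104.2.
Round up: n₁ = 105, giving n₂ = 2 × 105 = 210.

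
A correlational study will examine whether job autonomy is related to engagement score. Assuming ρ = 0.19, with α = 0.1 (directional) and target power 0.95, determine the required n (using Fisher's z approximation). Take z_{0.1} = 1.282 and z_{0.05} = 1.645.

n = 235

Fisher's z: C = ½·ln((1+r)/(1−r)) = ½·ln(1.4691) = 0.1923.
n = ((z_{α} + z_β)/C)² + 3.
(1.282 + 1.645) / 0.1923 = 2.927 / 0.1923 = 15.221.
n = 15.221² + 3 = 231.68 + 3 = 234.7.
Round up.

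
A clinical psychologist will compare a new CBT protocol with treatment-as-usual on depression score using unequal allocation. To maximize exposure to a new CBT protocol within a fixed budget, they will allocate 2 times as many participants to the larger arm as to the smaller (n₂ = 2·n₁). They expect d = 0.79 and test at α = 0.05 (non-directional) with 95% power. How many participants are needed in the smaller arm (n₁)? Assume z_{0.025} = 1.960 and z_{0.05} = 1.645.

n₁ = 32

With allocation ratio k = n₂/n₁ = 2, Var(x̄₁−x̄₂) = σ²(1/n₁ + 1/(k·n₁)) = σ²·(k+1)/(k·n₁).
So n₁ = (1 + 1/k)·((z_{α/2} + z_β)/d)² = 1.500 × (3.605/0.79)².
n₁ = 1.500 × 20.82 = 31.2.
Round up: n₁ = 32, giving n₂ = 2 × 32 = 64.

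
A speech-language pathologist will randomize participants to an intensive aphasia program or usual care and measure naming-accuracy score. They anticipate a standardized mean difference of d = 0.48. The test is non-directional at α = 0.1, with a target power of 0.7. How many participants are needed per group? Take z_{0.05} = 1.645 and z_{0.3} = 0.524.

n = 41 per group

For two independent groups with equal n: n = 2·((z_{α/2} + z_β) / d)².
z_{α/2} + z_β = 1.645 + 0.524 = 2.169.
n = 2 × (2.169 / 0.48)² = 2 × 4.519² = 2 × 20.42 = 40.8.
Round up to the next whole participant.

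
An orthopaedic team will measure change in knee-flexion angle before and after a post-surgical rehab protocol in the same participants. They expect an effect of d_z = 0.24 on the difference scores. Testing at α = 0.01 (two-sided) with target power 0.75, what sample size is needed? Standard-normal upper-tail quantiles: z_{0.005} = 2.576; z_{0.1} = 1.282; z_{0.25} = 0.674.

n = 184 pairs

For a paired (one-sample on differences) test: n = ((z_{α/2} + z_β) / d)².
z_{α/2} + z_β = 2.576 + 0.674 = 3.250.
n = (3.250 / 0.24)² = 13.542² = 183.38.
Round up.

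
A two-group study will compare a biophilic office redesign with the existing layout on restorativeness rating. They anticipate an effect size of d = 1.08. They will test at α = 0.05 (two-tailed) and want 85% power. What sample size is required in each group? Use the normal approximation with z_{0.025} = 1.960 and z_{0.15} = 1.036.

n = 16 per group

For two independent groups with equal n: n = 2·((z_{α/2} + z_β) / d)².
z_{α/2} + z_β = 1.960 + 1.036 = 2.996.
n = 2 × (2.996 / 1.08)² = 2 × 2.774² = 2 × 7.70 = 15.4.
Round up to the next whole participant.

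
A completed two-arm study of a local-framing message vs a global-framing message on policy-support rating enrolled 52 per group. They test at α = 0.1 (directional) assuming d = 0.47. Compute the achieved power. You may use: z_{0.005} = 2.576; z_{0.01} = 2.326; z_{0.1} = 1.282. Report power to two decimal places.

power ≈ 0.87

For two equal groups, power = Φ(d·√(n/2) − z_{α}).
d·√(n/2) = 0.47 × √(52/2) = 0.47 × 5.099 = 2.397.
z_β = 2.397 − 1.282 = 1.115.
Power = Φ(1.115) = 0.867.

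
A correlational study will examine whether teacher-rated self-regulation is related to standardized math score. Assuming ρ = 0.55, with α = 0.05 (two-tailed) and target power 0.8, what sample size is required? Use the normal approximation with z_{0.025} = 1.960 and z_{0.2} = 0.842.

Fisher's z: C = ½·ln((1+r)/(1−r)) = ½·ln(3.4444) = 0.6184.
n = ((z_{α/2} + z_β)/C)² + 3.
(1.960 + 0.842) / 0.6184 = 2.802 / 0.6184 = 4.531.
n = 4.531² + 3 = 20.53 + 3 = 23.5.
Round up.

n = 24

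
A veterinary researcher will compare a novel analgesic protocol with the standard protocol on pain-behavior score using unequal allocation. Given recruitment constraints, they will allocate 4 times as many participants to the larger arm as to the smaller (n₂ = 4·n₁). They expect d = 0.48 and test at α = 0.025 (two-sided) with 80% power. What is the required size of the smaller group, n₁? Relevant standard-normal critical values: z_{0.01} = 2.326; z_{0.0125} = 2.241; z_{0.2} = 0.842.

n₁ = 52

With allocation ratio k = n₂/n₁ = 4, Var(x̄₁−x̄₂) = σ²(1/n₁ + 1/(k·n₁)) = σ²·(k+1)/(k·n₁).
So n₁ = (1 + 1/k)·((z_{α/2} + z_β)/d)² = 1.250 × (3.083/0.48)².
n₁ = 1.250 × 41.25 = 51.6.
Round up: n₁ = 52, giving n₂ = 4 × 52 = 208.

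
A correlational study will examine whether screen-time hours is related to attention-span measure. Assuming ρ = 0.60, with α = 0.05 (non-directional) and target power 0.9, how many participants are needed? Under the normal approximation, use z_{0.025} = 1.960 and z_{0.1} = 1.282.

Fisher's z: C = ½·ln((1+r)/(1−r)) = ½·ln(4.0000) = 0.6931.
n = ((z_{α/2} + z_β)/C)² + 3.
(1.960 + 1.282) / 0.6931 = 3.242 / 0.6931 = 4.678.
n = 4.678² + 3 = 21.88 + 3 = 24.9.
Round up.

n = 25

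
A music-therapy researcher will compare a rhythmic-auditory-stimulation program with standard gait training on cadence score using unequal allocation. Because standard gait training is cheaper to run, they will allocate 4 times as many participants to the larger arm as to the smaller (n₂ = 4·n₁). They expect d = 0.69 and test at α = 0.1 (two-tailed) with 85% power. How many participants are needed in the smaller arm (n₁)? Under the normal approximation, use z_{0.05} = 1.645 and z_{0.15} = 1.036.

n₁ = 19

With allocation ratio k = n₂/n₁ = 4, Var(x̄₁−x̄₂) = σ²(1/n₁ + 1/(k·n₁)) = σ²·(k+1)/(k·n₁).
So n₁ = (1 + 1/k)·((z_{α/2} + z_β)/d)² = 1.250 × (2.681/0.69)².
n₁ = 1.250 × 15.10 = 18.9.
Round up: n₁ = 19, giving n₂ = 4 × 19 = 76.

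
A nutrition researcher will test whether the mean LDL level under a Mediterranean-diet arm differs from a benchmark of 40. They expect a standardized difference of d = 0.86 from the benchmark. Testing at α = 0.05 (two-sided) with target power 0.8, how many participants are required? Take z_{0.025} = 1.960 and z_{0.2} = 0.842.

n = 11

For a one-sample test: n = ((z_{α/2} + z_β) / d)².
z_{α/2} + z_β = 1.960 + 0.842 = 2.802.
n = (2.802 / 0.86)² = 3.258² = 10.62.
Round up.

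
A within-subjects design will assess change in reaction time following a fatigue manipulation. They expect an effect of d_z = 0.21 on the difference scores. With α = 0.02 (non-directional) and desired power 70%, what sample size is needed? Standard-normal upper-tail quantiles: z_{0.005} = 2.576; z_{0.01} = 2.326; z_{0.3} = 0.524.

n = 185 pairs

For a paired (one-sample on differences) test: n = ((z_{α/2} + z_β) / d)².
z_{α/2} + z_β = 2.326 + 0.524 = 2.850.
n = (2.850 / 0.21)² = 13.571² = 184.18.
Round up.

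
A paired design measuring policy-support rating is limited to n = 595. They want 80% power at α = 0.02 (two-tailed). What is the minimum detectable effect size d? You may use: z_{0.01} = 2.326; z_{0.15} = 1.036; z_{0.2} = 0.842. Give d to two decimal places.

For a single sample (or paired design) of n = 595: d_min = (z_{α/2} + z_β)/√n.
z-sum = 2.326 + 0.842 = 3.168.
d_min = 3.168 / √595 = 3.168 / 24.393 = 0.130.

d_min ≈ 0.13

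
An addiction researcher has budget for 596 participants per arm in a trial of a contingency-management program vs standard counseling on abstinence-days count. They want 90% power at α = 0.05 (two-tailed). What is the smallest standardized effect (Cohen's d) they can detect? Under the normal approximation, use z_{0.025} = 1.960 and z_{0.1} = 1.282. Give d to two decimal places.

For two independent groups of n = 596 each: d_min = (z_{α/2} + z_β)·√(2/n).
z-sum = 1.960 + 1.282 = 3.242.
d_min = 3.242 × √(2/596) = 3.242 × 0.0579 = 0.188.

d_min ≈ 0.19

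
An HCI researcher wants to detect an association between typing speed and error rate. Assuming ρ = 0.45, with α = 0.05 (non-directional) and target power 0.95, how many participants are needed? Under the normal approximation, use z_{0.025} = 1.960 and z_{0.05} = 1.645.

Fisher's z: C = ½·ln((1+r)/(1−r)) = ½·ln(2.6364) = 0.4847.
n = ((z_{α/2} + z_β)/C)² + 3.
(1.960 + 1.645) / 0.4847 = 3.605 / 0.4847 = 7.438.
n = 7.438² + 3 = 55.32 + 3 = 58.3.
Round up.

n = 59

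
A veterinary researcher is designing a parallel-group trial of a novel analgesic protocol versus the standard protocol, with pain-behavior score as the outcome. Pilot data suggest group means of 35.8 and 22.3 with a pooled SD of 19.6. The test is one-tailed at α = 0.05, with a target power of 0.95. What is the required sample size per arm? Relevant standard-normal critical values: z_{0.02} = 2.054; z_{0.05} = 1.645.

n = 46 per group

Cohen's d = |M₁ − M₂| / SD_pooled = |35.8 − 22.3| / 19.6 = 13.5 / 19.6 = 0.689.
For two independent groups with equal n: n = 2·((z_{α} + z_β) / d)².
z_{α} + z_β = 1.645 + 1.645 = 3.290.
n = 2 × (3.290 / 0.689)² = 2 × 4.775² = 2 × 22.80 = 45.6.
Round up to the next whole participant.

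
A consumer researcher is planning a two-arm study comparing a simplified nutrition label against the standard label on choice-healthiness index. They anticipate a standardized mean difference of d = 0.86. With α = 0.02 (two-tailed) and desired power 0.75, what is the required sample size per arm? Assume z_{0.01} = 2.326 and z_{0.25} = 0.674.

n = 25 per group

For two independent groups with equal n: n = 2·((z_{α/2} + z_β) / d)².
z_{α/2} + z_β = 2.326 + 0.674 = 3.000.
n = 2 × (3.000 / 0.86)² = 2 × 3.488² = 2 × 12.17 = 24.3.
Round up to the next whole participant.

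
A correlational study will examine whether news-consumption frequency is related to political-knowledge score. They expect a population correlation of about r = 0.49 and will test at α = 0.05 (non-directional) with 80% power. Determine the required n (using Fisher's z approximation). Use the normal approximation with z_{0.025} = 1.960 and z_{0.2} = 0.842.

n = 31

Fisher's z: C = ½·ln((1+r)/(1−r)) = ½·ln(2.9216) = 0.5361.
n = ((z_{α/2} + z_β)/C)² + 3.
(1.960 + 0.842) / 0.5361 = 2.802 / 0.5361 = 5.227.
n = 5.227² + 3 = 27.32 + 3 = 30.3.
Round up.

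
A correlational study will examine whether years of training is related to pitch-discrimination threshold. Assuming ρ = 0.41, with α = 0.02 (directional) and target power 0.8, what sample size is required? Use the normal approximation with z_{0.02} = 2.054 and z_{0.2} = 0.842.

Fisher's z: C = ½·ln((1+r)/(1−r)) = ½·ln(2.3898) = 0.4356.
n = ((z_{α} + z_β)/C)² + 3.
(2.054 + 0.842) / 0.4356 = 2.896 / 0.4356 = 6.648.
n = 6.648² + 3 = 44.20 + 3 = 47.2.
Round up.

n = 48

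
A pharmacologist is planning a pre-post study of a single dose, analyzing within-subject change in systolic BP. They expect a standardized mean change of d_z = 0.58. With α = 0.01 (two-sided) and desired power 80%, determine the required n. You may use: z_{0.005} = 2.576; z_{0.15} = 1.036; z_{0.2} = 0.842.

n = 35 pairs

For a paired (one-sample on differences) test: n = ((z_{α/2} + z_β) / d)².
z_{α/2} + z_β = 2.576 + 0.842 = 3.418.
n = (3.418 / 0.58)² = 5.893² = 34.73.
Round up.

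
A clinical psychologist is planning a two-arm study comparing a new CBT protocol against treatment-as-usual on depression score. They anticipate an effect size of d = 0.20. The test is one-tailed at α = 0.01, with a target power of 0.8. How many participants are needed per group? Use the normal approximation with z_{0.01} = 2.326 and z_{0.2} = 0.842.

For two independent groups with equal n: n = 2·((z_{α} + z_β) / d)².
z_{α} + z_β = 2.326 + 0.842 = 3.168.
n = 2 × (3.168 / 0.20)² = 2 × 15.840² = 2 × 250.91 = 501.8.
Round up to the next whole participant.

n = 502 per group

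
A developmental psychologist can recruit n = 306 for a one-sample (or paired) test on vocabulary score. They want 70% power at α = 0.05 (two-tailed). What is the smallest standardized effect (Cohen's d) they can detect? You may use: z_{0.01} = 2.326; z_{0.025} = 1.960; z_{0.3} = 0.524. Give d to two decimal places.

For a single sample (or paired design) of n = 306: d_min = (z_{α/2} + z_β)/√n.
z-sum = 1.960 + 0.524 = 2.484.
d_min = 2.484 / √306 = 2.484 / 17.493 = 0.142.

d_min ≈ 0.14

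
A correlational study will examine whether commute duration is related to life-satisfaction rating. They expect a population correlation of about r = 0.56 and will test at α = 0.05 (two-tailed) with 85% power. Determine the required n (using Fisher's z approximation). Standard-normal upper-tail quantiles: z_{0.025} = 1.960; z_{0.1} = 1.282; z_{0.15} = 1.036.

n = 26

Fisher's z: C = ½·ln((1+r)/(1−r)) = ½·ln(3.5455) = 0.6328.
n = ((z_{α/2} + z_β)/C)² + 3.
(1.960 + 1.036) / 0.6328 = 2.996 / 0.6328 = 4.735.
n = 4.735² + 3 = 22.42 + 3 = 25.4.
Round up.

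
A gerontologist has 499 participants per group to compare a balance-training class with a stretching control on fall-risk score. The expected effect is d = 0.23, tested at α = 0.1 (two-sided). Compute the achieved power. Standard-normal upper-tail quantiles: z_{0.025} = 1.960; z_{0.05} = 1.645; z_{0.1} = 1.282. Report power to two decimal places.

For two equal groups, power = Φ(d·√(n/2) − z_{α/2}).
d·√(n/2) = 0.23 × √(499/2) = 0.23 × 15.796 = 3.633.
z_β = 3.633 − 1.645 = 1.988.
Power = Φ(1.988) = 0.977.

power ≈ 0.98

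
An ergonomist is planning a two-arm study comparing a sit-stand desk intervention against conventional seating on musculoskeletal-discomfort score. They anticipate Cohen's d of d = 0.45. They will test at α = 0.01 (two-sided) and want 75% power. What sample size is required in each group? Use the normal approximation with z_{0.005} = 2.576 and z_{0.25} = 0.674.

For two independent groups with equal n: n = 2·((z_{α/2} + z_β) / d)².
z_{α/2} + z_β = 2.576 + 0.674 = 3.250.
n = 2 × (3.250 / 0.45)² = 2 × 7.222² = 2 × 52.16 = 104.3.
Round up to the next whole participant.

n = 105 per group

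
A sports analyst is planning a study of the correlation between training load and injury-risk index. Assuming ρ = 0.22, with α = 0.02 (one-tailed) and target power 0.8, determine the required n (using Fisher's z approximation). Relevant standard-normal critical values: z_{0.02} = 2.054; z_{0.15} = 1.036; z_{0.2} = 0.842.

n = 171

Fisher's z: C = ½·ln((1+r)/(1−r)) = ½·ln(1.5641) = 0.2237.
n = ((z_{α} + z_β)/C)² + 3.
(2.054 + 0.842) / 0.2237 = 2.896 / 0.2237 = 12.946.
n = 12.946² + 3 = 167.60 + 3 = 170.6.
Round up.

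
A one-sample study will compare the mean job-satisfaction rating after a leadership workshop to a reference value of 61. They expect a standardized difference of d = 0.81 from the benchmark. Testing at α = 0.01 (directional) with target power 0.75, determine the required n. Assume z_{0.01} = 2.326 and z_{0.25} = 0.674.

n = 14

For a one-sample test: n = ((z_{α} + z_β) / d)².
z_{α} + z_β = 2.326 + 0.674 = 3.000.
n = (3.000 / 0.81)² = 3.704² = 13.72.
Round up.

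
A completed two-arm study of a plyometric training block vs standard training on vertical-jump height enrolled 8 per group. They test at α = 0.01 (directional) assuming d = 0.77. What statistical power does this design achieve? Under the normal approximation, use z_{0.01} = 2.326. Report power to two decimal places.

power ≈ 0.22

For two equal groups, power = Φ(d·√(n/2) − z_{α}).
d·√(n/2) = 0.77 × √(8/2) = 0.77 × 2.000 = 1.540.
z_β = 1.540 − 2.326 = -0.786.
Power = Φ(-0.786) = 0.216.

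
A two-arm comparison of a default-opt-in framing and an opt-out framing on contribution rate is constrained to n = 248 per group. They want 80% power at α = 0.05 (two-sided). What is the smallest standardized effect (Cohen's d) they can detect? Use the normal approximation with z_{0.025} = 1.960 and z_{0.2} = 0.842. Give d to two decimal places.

d_min ≈ 0.25

For two independent groups of n = 248 each: d_min = (z_{α/2} + z_β)·√(2/n).
z-sum = 1.960 + 0.842 = 2.802.
d_min = 2.802 × √(2/248) = 2.802 × 0.0898 = 0.252.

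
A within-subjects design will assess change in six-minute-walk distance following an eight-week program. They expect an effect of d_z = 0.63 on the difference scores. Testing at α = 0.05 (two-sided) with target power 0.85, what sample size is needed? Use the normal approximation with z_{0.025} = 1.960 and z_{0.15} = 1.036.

For a paired (one-sample on differences) test: n = ((z_{α/2} + z_β) / d)².
z_{α/2} + z_β = 1.960 + 1.036 = 2.996.
n = (2.996 / 0.63)² = 4.756² = 22.62.
Round up.

n = 23 pairs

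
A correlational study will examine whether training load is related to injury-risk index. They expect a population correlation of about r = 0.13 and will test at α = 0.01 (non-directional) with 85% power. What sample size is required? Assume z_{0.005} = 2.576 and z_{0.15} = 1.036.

n = 767

Fisher's z: C = ½·ln((1+r)/(1−r)) = ½·ln(1.2989) = 0.1307.
n = ((z_{α/2} + z_β)/C)² + 3.
(2.576 + 1.036) / 0.1307 = 3.612 / 0.1307 = 27.636.
n = 27.636² + 3 = 763.74 + 3 = 766.7.
Round up.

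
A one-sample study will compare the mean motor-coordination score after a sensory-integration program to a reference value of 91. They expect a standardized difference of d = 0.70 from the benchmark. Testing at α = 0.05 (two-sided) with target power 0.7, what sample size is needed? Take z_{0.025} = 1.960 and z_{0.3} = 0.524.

n = 13

For a one-sample test: n = ((z_{α/2} + z_β) / d)².
z_{α/2} + z_β = 1.960 + 0.524 = 2.484.
n = (2.484 / 0.70)² = 3.549² = 12.59.
Round up.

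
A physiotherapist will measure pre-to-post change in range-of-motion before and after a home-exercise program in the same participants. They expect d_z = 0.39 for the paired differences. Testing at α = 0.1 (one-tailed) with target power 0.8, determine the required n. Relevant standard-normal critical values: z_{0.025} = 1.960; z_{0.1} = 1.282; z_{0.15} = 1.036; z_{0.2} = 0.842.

For a paired (one-sample on differences) test: n = ((z_{α} + z_β) / d)².
z_{α} + z_β = 1.282 + 0.842 = 2.124.
n = (2.124 / 0.39)² = 5.446² = 29.66.
Round up.

n = 30 pairs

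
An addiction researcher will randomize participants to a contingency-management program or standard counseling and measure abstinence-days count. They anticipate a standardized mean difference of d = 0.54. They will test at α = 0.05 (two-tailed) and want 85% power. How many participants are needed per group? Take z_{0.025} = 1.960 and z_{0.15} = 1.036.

For two independent groups with equal n: n = 2·((z_{α/2} + z_β) / d)².
z_{α/2} + z_β = 1.960 + 1.036 = 2.996.
n = 2 × (2.996 / 0.54)² = 2 × 5.548² = 2 × 30.78 = 61.6.
Round up to the next whole participant.

n = 62 per group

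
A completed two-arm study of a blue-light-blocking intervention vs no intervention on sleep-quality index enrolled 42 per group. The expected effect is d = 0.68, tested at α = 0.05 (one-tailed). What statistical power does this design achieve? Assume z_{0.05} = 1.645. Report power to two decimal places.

power ≈ 0.93

For two equal groups, power = Φ(d·√(n/2) − z_{α}).
d·√(n/2) = 0.68 × √(42/2) = 0.68 × 4.583 = 3.116.
z_β = 3.116 − 1.645 = 1.471.
Power = Φ(1.471) = 0.929.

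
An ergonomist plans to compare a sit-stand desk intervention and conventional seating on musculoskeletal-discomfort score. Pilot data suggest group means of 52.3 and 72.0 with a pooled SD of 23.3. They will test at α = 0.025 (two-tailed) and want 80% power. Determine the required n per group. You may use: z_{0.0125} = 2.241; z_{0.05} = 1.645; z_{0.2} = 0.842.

n = 27 per group

Cohen's d = |M₁ − M₂| / SD_pooled = |52.3 − 72.0| / 23.3 = 19.7 / 23.3 = 0.845.
For two independent groups with equal n: n = 2·((z_{α/2} + z_β) / d)².
z_{α/2} + z_β = 2.241 + 0.842 = 3.083.
n = 2 × (3.083 / 0.845)² = 2 × 3.649² = 2 × 13.31 = 26.6.
Round up to the next whole participant.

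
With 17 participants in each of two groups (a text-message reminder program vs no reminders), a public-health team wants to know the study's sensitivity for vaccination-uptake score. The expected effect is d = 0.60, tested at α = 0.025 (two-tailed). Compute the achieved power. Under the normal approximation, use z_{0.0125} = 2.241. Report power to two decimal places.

power ≈ 0.31

For two equal groups, power = Φ(d·√(n/2) − z_{α/2}).
d·√(n/2) = 0.60 × √(17/2) = 0.60 × 2.915 = 1.749.
z_β = 1.749 − 2.241 = -0.492.
Power = Φ(-0.492) = 0.311.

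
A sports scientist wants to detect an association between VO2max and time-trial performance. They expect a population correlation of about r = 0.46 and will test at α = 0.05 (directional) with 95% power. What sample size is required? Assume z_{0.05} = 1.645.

Fisher's z: C = ½·ln((1+r)/(1−r)) = ½·ln(2.7037) = 0.4973.
n = ((z_{α} + z_β)/C)² + 3.
(1.645 + 1.645) / 0.4973 = 3.290 / 0.4973 = 6.616.
n = 6.616² + 3 = 43.77 + 3 = 46.8.
Round up.

n = 47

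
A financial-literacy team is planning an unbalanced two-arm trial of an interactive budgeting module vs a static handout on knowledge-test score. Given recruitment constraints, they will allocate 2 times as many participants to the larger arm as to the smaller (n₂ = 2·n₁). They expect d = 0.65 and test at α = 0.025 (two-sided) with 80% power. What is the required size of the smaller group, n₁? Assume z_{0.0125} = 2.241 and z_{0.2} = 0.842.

With allocation ratio k = n₂/n₁ = 2, Var(x̄₁−x̄₂) = σ²(1/n₁ + 1/(k·n₁)) = σ²·(k+1)/(k·n₁).
So n₁ = (1 + 1/k)·((z_{α/2} + z_β)/d)² = 1.500 × (3.083/0.65)².
n₁ = 1.500 × 22.50 = 33.7.
Round up: n₁ = 34, giving n₂ = 2 × 34 = 68.

n₁ = 34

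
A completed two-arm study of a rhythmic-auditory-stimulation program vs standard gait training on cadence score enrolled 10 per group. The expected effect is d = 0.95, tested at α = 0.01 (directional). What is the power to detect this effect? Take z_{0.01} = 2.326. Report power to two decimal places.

power ≈ 0.42

For two equal groups, power = Φ(d·√(n/2) − z_{α}).
d·√(n/2) = 0.95 × √(10/2) = 0.95 × 2.236 = 2.124.
z_β = 2.124 − 2.326 = -0.202.
Power = Φ(-0.202) = 0.420.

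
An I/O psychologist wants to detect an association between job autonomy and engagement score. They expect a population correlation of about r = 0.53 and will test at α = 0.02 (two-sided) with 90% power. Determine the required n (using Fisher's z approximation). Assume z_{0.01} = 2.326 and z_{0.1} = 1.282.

n = 41

Fisher's z: C = ½·ln((1+r)/(1−r)) = ½·ln(3.2553) = 0.5901.
n = ((z_{α/2} + z_β)/C)² + 3.
(2.326 + 1.282) / 0.5901 = 3.608 / 0.5901 = 6.114.
n = 6.114² + 3 = 37.38 + 3 = 40.4.
Round up.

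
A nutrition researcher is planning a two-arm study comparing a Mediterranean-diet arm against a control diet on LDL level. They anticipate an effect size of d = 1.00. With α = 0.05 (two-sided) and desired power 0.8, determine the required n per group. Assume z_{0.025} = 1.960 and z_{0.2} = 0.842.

n = 16 per group

For two independent groups with equal n: n = 2·((z_{α/2} + z_β) / d)².
z_{α/2} + z_β = 1.960 + 0.842 = 2.802.
n = 2 × (2.802 / 1.00)² = 2 × 2.802² = 2 × 7.85 = 15.7.
Round up to the next whole participant.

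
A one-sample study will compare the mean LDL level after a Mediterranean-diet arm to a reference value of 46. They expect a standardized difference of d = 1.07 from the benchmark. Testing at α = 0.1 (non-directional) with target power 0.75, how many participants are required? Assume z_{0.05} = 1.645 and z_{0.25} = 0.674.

For a one-sample test: n = ((z_{α/2} + z_β) / d)².
z_{α/2} + z_β = 1.645 + 0.674 = 2.319.
n = (2.319 / 1.07)² = 2.167² = 4.70.
Round up.

n = 5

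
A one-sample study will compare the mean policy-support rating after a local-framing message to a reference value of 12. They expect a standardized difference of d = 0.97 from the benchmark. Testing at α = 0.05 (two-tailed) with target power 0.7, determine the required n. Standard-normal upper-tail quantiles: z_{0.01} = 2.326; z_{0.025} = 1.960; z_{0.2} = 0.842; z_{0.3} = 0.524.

For a one-sample test: n = ((z_{α/2} + z_β) / d)².
z_{α/2} + z_β = 1.960 + 0.524 = 2.484.
n = (2.484 / 0.97)² = 2.561² = 6.56.
Round up.

n = 7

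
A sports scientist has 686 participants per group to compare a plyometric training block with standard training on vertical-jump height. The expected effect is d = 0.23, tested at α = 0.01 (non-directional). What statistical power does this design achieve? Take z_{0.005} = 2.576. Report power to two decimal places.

For two equal groups, power = Φ(d·√(n/2) − z_{α/2}).
d·√(n/2) = 0.23 × √(686/2) = 0.23 × 18.520 = 4.260.
z_β = 4.260 − 2.576 = 1.684.
Power = Φ(1.684) = 0.954.

power ≈ 0.95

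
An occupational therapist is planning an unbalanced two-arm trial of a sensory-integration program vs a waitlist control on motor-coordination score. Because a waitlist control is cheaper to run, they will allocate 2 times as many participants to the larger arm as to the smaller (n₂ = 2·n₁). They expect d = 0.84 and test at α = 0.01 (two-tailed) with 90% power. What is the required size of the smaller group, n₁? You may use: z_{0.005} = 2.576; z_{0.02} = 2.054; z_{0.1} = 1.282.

With allocation ratio k = n₂/n₁ = 2, Var(x̄₁−x̄₂) = σ²(1/n₁ + 1/(k·n₁)) = σ²·(k+1)/(k·n₁).
So n₁ = (1 + 1/k)·((z_{α/2} + z_β)/d)² = 1.500 × (3.858/0.84)².
n₁ = 1.500 × 21.09 = 31.6.
Round up: n₁ = 32, giving n₂ = 2 × 32 = 64.

n₁ = 32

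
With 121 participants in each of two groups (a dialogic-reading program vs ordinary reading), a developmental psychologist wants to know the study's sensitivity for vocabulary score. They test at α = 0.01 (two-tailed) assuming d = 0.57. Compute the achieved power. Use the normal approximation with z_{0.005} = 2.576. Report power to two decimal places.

For two equal groups, power = Φ(d·√(n/2) − z_{α/2}).
d·√(n/2) = 0.57 × √(121/2) = 0.57 × 7.778 = 4.434.
z_β = 4.434 − 2.576 = 1.858.
Power = Φ(1.858) = 0.968.

power ≈ 0.97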